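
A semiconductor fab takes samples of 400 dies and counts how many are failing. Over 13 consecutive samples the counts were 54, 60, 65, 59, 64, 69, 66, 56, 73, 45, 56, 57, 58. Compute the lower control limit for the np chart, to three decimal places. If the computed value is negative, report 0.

38.707

p̄ = Σdᵢ / (k·n) = 782 / (13 × 400) = 0.15038
LCL = np̄ − 3·√(np̄(1−p̄)) = 60.1538 − 3 × 7.1490 = 38.7070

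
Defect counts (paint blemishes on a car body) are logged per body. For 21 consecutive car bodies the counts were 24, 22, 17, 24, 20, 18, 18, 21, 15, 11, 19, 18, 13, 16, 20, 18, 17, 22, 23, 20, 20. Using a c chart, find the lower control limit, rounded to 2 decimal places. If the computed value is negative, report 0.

5.83

c̄ = (24 + 22 + 17 + 24 + 20 + 18 + 18 + 21 + 15 + 11 + 19 + 18 + 13 + 16 + 20 + 18 + 17 + 22 + 23 + 20 + 20) / 21 = 396 / 21 = 18.8571
LCL = c̄ − 3√c̄ = 18.8571 − 3 × 4.3425 = 5.8297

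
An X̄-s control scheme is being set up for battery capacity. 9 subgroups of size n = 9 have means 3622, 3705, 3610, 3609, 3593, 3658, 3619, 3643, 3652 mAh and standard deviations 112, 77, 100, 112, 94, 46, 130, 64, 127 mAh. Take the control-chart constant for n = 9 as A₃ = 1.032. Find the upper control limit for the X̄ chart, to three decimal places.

X̄̄ = (3622 + 3705 + 3610 + 3609 + 3593 + 3658 + 3619 + 3643 + 3652) / 9 = 3634.5556
s̄ = (112 + 77 + 100 + 112 + 94 + 46 + 130 + 64 + 127) / 9 = 95.7778
UCL = X̄̄ + A₃·s̄ = 3634.5556 + 1.032 × 95.7778 = 3733.3982

3733.398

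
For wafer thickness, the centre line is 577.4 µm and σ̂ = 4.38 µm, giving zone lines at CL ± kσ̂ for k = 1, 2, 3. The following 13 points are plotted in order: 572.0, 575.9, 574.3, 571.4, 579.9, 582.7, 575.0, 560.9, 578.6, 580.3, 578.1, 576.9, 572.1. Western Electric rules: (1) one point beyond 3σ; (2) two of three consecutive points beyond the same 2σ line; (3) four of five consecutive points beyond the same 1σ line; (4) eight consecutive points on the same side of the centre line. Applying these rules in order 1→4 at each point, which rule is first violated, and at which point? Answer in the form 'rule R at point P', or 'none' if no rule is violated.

rule 1 at point 8

Zone of each point (C = within 1σ̂, B = 1σ̂–2σ̂, A = 2σ̂–3σ̂, * = beyond 3σ̂; sign = side of CL): 1:-B, 2:-C, 3:-C, 4:-B, 5:+C, 6:+B, 7:-C, 8:-*, 9:+C, 10:+C, 11:+C, 12:-C, 13:-B
Rule 1 (one point beyond the 3σ limits) is satisfied at point 8.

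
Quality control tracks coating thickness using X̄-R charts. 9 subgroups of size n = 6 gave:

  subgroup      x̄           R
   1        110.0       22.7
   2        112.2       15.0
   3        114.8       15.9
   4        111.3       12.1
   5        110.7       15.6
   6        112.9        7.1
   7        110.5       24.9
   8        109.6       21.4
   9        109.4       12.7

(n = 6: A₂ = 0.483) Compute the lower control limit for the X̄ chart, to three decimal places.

X̄̄ = (110.0 + 112.2 + 114.8 + 111.3 + 110.7 + 112.9 + 110.5 + 109.6 + 109.4) / 9 = 1001.4000 / 9 = 111.2667
R̄ = (22.7 + 15.0 + 15.9 + 12.1 + 15.6 + 7.1 + 24.9 + 21.4 + 12.7) / 9 = 147.4000 / 9 = 16.3778
LCL = X̄̄ − A₂·R̄ = 111.2667 − 0.483 × 16.3778 = 103.3562

103.356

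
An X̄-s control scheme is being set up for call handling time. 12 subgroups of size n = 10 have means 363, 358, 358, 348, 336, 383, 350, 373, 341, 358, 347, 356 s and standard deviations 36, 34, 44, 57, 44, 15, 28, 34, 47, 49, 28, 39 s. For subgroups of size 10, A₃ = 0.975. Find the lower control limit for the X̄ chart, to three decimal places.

X̄̄ = (363 + 358 + 358 + 348 + 336 + 383 + 350 + 373 + 341 + 358 + 347 + 356) / 12 = 355.9167
s̄ = (36 + 34 + 44 + 57 + 44 + 15 + 28 + 34 + 47 + 49 + 28 + 39) / 12 = 37.9167
LCL = X̄̄ − A₃·s̄ = 355.9167 − 0.975 × 37.9167 = 318.9479

318.948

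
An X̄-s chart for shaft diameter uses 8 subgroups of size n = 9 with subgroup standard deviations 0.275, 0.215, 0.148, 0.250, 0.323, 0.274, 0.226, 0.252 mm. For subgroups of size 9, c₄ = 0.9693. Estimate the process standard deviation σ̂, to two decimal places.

s̄ = (0.275 + 0.215 + 0.148 + 0.250 + 0.323 + 0.274 + 0.226 + 0.252) / 8 = 0.2454
σ̂ = s̄ / c₄ = 0.2454 / 0.9693 = 0.2531

0.25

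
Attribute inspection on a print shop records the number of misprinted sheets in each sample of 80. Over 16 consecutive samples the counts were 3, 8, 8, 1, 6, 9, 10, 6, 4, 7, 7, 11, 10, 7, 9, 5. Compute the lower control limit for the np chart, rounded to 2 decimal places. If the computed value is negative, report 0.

0.00

p̄ = Σdᵢ / (k·n) = 111 / (16 × 80) = 0.08672
LCL = np̄ − 3·√(np̄(1−p̄)) = 6.9375 − 3 × 2.5171 = -0.6139 → 0 (negative, so LCL = 0)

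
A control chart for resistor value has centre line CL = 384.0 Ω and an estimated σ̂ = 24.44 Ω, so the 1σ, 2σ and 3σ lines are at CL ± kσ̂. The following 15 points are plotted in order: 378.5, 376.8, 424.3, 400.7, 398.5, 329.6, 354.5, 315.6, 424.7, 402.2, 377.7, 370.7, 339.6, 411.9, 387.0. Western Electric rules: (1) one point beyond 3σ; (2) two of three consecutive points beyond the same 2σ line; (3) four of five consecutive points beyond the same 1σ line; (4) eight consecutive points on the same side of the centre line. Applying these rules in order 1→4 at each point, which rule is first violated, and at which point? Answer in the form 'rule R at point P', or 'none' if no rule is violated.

rule 2 at point 8

Zone of each point (C = within 1σ̂, B = 1σ̂–2σ̂, A = 2σ̂–3σ̂, * = beyond 3σ̂; sign = side of CL): 1:-C, 2:-C, 3:+B, 4:+C, 5:+C, 6:-A, 7:-B, 8:-A, 9:+B, 10:+C, 11:-C, 12:-C, 13:-B, 14:+B, 15:+C
Rule 2 (two of three consecutive points beyond the same 2σ limit) is satisfied at point 8.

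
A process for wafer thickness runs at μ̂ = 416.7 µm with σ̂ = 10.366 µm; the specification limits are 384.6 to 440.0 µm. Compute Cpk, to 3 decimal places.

Cpu = (USL − μ̂) / (3σ̂) = (440.0 − 416.7) / (3 × 10.366) = 0.7492; Cpl = (μ̂ − LSL) / (3σ̂) = (416.7 − 384.6) / (3 × 10.366) = 1.0322; Cpk = min(Cpu, Cpl) = 0.7492

0.749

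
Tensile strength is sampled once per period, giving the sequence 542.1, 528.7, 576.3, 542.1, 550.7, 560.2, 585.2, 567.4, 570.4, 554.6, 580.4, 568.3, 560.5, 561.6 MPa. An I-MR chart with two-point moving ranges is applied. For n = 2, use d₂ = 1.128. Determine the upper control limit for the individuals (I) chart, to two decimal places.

X̄ = (542.1 + 528.7 + 576.3 + 542.1 + 550.7 + 560.2 + 585.2 + 567.4 + 570.4 + 554.6 + 580.4 + 568.3 + 560.5 + 561.6) / 14 = 560.6071
Moving ranges: 13.4, 47.6, 34.2, 8.6, 9.5, 25.0, 17.8, 3.0, 15.8, 25.8, 12.1, 7.8, 1.1; M̄R̄ = 221.7000 / 13 = 17.0538
UCL = X̄ + 3·M̄R̄/d₂ = 560.6071 + 3 × 17.0538 / 1.128 = 605.9631

605.96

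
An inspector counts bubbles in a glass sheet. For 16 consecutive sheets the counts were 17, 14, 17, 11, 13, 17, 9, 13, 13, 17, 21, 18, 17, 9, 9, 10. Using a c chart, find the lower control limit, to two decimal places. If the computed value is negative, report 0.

2.81

c̄ = (17 + 14 + 17 + 11 + 13 + 17 + 9 + 13 + 13 + 17 + 21 + 18 + 17 + 9 + 9 + 10) / 16 = 225 / 16 = 14.0625
LCL = c̄ − 3√c̄ = 14.0625 − 3 × 3.7500 = 2.8125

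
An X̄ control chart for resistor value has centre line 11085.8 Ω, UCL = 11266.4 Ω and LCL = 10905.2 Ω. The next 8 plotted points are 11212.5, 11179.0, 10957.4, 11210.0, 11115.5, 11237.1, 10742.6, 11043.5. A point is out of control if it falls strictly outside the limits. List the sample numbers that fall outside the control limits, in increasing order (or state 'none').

Compare each point to [10905.2, 11266.4]: sample 7 = 10742.6 < LCL.

7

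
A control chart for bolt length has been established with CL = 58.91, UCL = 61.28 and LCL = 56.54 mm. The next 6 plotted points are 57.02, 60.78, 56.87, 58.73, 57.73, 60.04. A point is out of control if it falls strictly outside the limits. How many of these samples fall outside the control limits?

All 6 points lie within [56.54, 61.28].

0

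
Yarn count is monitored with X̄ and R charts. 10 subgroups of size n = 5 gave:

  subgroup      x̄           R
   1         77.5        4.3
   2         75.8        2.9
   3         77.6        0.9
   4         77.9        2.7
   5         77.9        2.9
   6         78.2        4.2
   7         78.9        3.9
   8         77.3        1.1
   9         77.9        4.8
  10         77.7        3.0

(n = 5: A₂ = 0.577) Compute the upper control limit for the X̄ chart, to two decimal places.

X̄̄ = (77.5 + 75.8 + 77.6 + 77.9 + 77.9 + 78.2 + 78.9 + 77.3 + 77.9 + 77.7) / 10 = 776.7000 / 10 = 77.6700
R̄ = (4.3 + 2.9 + 0.9 + 2.7 + 2.9 + 4.2 + 3.9 + 1.1 + 4.8 + 3.0) / 10 = 30.7000 / 10 = 3.0700
UCL = X̄̄ + A₂·R̄ = 77.6700 + 0.577 × 3.0700 = 79.4414

79.44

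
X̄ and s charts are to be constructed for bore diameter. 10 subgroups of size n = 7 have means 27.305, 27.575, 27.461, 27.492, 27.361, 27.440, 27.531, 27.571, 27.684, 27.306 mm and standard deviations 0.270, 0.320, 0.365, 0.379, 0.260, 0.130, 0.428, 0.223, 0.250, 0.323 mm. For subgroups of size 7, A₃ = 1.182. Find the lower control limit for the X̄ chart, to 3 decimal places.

27.124

X̄̄ = (27.305 + 27.575 + 27.461 + 27.492 + 27.361 + 27.440 + 27.531 + 27.571 + 27.684 + 27.306) / 10 = 27.4726
s̄ = (0.270 + 0.320 + 0.365 + 0.379 + 0.260 + 0.130 + 0.428 + 0.223 + 0.250 + 0.323) / 10 = 0.2948
LCL = X̄̄ − A₃·s̄ = 27.4726 − 1.182 × 0.2948 = 27.1241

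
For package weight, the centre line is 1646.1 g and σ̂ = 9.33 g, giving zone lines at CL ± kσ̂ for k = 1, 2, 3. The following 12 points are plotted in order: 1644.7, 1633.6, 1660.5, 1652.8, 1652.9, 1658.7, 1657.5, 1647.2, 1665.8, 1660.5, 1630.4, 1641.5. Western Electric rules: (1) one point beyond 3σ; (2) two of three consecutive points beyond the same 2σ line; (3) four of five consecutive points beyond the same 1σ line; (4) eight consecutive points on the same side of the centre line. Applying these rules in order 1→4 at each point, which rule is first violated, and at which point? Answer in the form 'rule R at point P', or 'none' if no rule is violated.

Zone of each point (C = within 1σ̂, B = 1σ̂–2σ̂, A = 2σ̂–3σ̂, * = beyond 3σ̂; sign = side of CL): 1:-C, 2:-B, 3:+B, 4:+C, 5:+C, 6:+B, 7:+B, 8:+C, 9:+A, 10:+B, 11:-B, 12:-C
Rule 3 (four of five consecutive points beyond the same 1σ limit) is satisfied at point 10.

rule 3 at point 10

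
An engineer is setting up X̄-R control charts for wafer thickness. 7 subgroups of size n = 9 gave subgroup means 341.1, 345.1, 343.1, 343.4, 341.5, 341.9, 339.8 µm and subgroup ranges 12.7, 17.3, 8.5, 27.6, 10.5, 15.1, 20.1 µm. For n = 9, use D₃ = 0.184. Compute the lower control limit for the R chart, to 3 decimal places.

R̄ = (12.7 + 17.3 + 8.5 + 27.6 + 10.5 + 15.1 + 20.1) / 7 = 111.8000 / 7 = 15.9714
LCL_R = D₃·R̄ = 0.184 × 15.9714 = 2.9387

2.939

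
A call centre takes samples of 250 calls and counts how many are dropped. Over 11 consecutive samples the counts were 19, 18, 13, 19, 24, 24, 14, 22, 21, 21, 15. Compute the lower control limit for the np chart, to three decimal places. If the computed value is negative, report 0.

p̄ = Σdᵢ / (k·n) = 210 / (11 × 250) = 0.07636
LCL = np̄ − 3·√(np̄(1−p̄)) = 19.0909 − 3 × 4.1992 = 6.4934

6.493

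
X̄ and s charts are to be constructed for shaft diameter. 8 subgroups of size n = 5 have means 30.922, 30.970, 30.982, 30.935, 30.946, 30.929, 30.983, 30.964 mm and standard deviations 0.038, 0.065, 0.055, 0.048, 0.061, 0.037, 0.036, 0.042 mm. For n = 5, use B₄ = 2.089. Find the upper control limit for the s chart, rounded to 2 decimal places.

0.10

s̄ = (0.038 + 0.065 + 0.055 + 0.048 + 0.061 + 0.037 + 0.036 + 0.042) / 8 = 0.0478
UCL_s = B₄·s̄ = 2.089 × 0.0478 = 0.0997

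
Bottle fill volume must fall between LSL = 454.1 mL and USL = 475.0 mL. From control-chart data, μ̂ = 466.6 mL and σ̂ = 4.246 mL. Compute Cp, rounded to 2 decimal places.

Cp = (USL − LSL) / (6σ̂) = (475.0 − 454.1) / (6 × 4.246) = 20.9000 / 25.4760 = 0.8204

0.82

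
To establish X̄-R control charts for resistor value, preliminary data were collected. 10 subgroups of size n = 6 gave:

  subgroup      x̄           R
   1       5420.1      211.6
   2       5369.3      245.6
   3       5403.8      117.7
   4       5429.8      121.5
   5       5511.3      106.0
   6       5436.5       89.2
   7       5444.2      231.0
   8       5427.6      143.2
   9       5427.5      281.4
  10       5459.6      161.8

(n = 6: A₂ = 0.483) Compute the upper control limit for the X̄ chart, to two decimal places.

5515.51

X̄̄ = (5420.1 + 5369.3 + 5403.8 + 5429.8 + 5511.3 + 5436.5 + 5444.2 + 5427.6 + 5427.5 + 5459.6) / 10 = 54329.7000 / 10 = 5432.9700
R̄ = (211.6 + 245.6 + 117.7 + 121.5 + 106.0 + 89.2 + 231.0 + 143.2 + 281.4 + 161.8) / 10 = 1709.0000 / 10 = 170.9000
UCL = X̄̄ + A₂·R̄ = 5432.9700 + 0.483 × 170.9000 = 5515.5147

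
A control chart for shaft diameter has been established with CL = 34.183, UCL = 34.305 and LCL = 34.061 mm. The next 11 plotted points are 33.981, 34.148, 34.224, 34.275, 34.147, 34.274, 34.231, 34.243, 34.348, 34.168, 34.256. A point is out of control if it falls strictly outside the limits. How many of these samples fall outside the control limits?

2

Compare each point to [34.061, 34.305]: sample 1 = 33.981 < LCL; sample 9 = 34.348 > UCL.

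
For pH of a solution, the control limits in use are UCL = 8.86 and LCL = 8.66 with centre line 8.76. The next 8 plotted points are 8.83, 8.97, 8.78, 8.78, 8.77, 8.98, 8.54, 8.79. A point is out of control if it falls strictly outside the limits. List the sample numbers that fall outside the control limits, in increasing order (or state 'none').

2, 6, 7

Compare each point to [8.66, 8.86]: sample 2 = 8.97 > UCL; sample 6 = 8.98 > UCL; sample 7 = 8.54 < LCL.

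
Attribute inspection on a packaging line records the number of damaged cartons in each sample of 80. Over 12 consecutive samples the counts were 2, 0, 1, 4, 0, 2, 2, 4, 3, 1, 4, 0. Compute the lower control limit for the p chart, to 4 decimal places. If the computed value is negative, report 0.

0.0000

p̄ = Σdᵢ / (k·n) = 23 / (12 × 80) = 0.02396
LCL = p̄ − 3·√(p̄(1−p̄)/n) = 0.02396 − 3 × 0.01710 = -0.02733 → 0 (negative, so LCL = 0)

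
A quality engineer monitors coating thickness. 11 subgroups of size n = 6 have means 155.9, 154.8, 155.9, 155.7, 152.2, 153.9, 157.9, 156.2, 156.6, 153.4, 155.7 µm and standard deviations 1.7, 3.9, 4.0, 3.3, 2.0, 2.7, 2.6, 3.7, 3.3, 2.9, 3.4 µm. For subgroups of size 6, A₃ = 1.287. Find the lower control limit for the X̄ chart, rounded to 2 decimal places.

151.37

X̄̄ = (155.9 + 154.8 + 155.9 + 155.7 + 152.2 + 153.9 + 157.9 + 156.2 + 156.6 + 153.4 + 155.7) / 11 = 155.2909
s̄ = (1.7 + 3.9 + 4.0 + 3.3 + 2.0 + 2.7 + 2.6 + 3.7 + 3.3 + 2.9 + 3.4) / 11 = 3.0455
LCL = X̄̄ − A₃·s̄ = 155.2909 − 1.287 × 3.0455 = 151.3714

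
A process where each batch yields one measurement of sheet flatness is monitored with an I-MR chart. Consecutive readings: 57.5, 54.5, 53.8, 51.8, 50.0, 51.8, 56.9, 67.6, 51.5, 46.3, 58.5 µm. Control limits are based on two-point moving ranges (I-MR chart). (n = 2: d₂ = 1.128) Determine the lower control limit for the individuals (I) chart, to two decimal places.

X̄ = (57.5 + 54.5 + 53.8 + 51.8 + 50.0 + 51.8 + 56.9 + 67.6 + 51.5 + 46.3 + 58.5) / 11 = 54.5636
Moving ranges: 3.0, 0.7, 2.0, 1.8, 1.8, 5.1, 10.7, 16.1, 5.2, 12.2; M̄R̄ = 58.6000 / 10 = 5.8600
LCL = X̄ − 3·M̄R̄/d₂ = 54.5636 − 3 × 5.8600 / 1.128 = 38.9785

38.98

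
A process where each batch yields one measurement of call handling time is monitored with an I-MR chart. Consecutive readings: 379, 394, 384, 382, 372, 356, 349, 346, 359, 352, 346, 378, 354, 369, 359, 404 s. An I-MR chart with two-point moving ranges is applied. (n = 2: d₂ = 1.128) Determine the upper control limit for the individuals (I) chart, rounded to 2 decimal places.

X̄ = (379 + 394 + 384 + 382 + 372 + 356 + 349 + 346 + 359 + 352 + 346 + 378 + 354 + 369 + 359 + 404) / 16 = 367.6875
Moving ranges: 15, 10, 2, 10, 16, 7, 3, 13, 7, 6, 32, 24, 15, 10, 45; M̄R̄ = 215.0000 / 15 = 14.3333
UCL = X̄ + 3·M̄R̄/d₂ = 367.6875 + 3 × 14.3333 / 1.128 = 405.8081

405.81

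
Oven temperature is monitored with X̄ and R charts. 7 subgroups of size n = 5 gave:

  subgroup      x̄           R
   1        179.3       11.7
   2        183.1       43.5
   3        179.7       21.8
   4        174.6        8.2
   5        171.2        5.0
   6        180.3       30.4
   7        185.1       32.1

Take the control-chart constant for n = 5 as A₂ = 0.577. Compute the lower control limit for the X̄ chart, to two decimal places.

X̄̄ = (179.3 + 183.1 + 179.7 + 174.6 + 171.2 + 180.3 + 185.1) / 7 = 1253.3000 / 7 = 179.0429
R̄ = (11.7 + 43.5 + 21.8 + 8.2 + 5.0 + 30.4 + 32.1) / 7 = 152.7000 / 7 = 21.8143
LCL = X̄̄ − A₂·R̄ = 179.0429 − 0.577 × 21.8143 = 166.4560

166.46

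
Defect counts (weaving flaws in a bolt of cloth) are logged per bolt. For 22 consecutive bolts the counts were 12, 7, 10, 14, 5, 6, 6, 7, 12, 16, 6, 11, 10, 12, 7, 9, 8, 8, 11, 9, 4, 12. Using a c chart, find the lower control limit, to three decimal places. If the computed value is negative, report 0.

0.091

c̄ = (12 + 7 + 10 + 14 + 5 + 6 + 6 + 7 + 12 + 16 + 6 + 11 + 10 + 12 + 7 + 9 + 8 + 8 + 11 + 9 + 4 + 12) / 22 = 202 / 22 = 9.1818
LCL = c̄ − 3√c̄ = 9.1818 − 3 × 3.0302 = 0.0914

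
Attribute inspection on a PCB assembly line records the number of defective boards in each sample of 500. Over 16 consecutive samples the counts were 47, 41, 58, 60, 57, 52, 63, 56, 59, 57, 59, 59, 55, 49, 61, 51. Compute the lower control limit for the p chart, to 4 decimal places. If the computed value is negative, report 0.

0.0684

p̄ = Σdᵢ / (k·n) = 884 / (16 × 500) = 0.11050
LCL = p̄ − 3·√(p̄(1−p̄)/n) = 0.11050 − 3 × 0.01402 = 0.06844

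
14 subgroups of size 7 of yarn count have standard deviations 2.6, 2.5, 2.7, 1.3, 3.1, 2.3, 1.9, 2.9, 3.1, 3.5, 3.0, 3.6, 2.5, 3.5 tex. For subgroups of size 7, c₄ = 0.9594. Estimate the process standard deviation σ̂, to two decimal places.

s̄ = (2.6 + 2.5 + 2.7 + 1.3 + 3.1 + 2.3 + 1.9 + 2.9 + 3.1 + 3.5 + 3.0 + 3.6 + 2.5 + 3.5) / 14 = 2.7500
σ̂ = s̄ / c₄ = 2.7500 / 0.9594 = 2.8664

2.87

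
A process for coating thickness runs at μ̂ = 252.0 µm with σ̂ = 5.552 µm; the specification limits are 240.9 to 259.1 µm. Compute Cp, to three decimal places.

Cp = (USL − LSL) / (6σ̂) = (259.1 − 240.9) / (6 × 5.552) = 18.2000 / 33.3120 = 0.5463

0.546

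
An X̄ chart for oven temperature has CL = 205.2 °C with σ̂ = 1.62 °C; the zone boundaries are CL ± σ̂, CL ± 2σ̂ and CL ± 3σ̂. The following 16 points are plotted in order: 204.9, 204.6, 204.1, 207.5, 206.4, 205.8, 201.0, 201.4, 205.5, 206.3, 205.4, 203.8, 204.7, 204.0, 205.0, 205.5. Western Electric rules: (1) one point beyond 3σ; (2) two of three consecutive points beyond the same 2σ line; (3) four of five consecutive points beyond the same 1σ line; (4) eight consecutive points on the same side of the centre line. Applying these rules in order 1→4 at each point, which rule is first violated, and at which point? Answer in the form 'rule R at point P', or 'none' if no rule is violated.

Zone of each point (C = within 1σ̂, B = 1σ̂–2σ̂, A = 2σ̂–3σ̂, * = beyond 3σ̂; sign = side of CL): 1:-C, 2:-C, 3:-C, 4:+B, 5:+C, 6:+C, 7:-A, 8:-A, 9:+C, 10:+C, 11:+C, 12:-C, 13:-C, 14:-C, 15:-C, 16:+C
Rule 2 (two of three consecutive points beyond the same 2σ limit) is satisfied at point 8.

rule 2 at point 8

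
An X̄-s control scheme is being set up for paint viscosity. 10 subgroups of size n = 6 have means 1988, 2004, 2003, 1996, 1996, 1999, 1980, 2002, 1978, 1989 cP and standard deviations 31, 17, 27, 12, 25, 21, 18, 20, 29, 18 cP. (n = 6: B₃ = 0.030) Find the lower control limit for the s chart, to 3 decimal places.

s̄ = (31 + 17 + 27 + 12 + 25 + 21 + 18 + 20 + 29 + 18) / 10 = 21.8000
LCL_s = B₃·s̄ = 0.030 × 21.8000 = 0.6540

0.654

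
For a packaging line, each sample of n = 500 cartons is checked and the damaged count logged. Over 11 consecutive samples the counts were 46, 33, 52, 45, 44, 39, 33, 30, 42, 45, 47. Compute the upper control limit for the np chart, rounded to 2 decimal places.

p̄ = Σdᵢ / (k·n) = 456 / (11 × 500) = 0.08291
UCL = np̄ + 3·√(np̄(1−p̄)) = 41.4545 + 3 × √(41.4545×0.91709) = 41.4545 + 3 × 6.1658 = 59.9521

59.95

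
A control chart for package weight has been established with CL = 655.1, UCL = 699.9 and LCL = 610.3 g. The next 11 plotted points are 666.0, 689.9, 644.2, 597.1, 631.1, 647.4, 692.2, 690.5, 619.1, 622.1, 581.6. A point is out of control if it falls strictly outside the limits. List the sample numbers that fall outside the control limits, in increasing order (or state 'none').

4, 11

Compare each point to [610.3, 699.9]: sample 4 = 597.1 < LCL; sample 11 = 581.6 < LCL.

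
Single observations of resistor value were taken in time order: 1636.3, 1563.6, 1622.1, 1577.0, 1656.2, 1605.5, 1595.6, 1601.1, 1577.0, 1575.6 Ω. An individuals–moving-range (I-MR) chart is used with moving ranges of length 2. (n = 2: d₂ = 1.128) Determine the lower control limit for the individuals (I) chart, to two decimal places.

1498.43

X̄ = (1636.3 + 1563.6 + 1622.1 + 1577.0 + 1656.2 + 1605.5 + 1595.6 + 1601.1 + 1577.0 + 1575.6) / 10 = 1601.0000
Moving ranges: 72.7, 58.5, 45.1, 79.2, 50.7, 9.9, 5.5, 24.1, 1.4; M̄R̄ = 347.1000 / 9 = 38.5667
LCL = X̄ − 3·M̄R̄/d₂ = 1601.0000 − 3 × 38.5667 / 1.128 = 1498.4291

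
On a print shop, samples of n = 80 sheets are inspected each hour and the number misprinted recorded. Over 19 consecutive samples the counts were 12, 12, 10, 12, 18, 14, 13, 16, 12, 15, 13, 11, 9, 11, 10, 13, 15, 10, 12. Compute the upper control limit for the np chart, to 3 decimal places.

p̄ = Σdᵢ / (k·n) = 238 / (19 × 80) = 0.15658
UCL = np̄ + 3·√(np̄(1−p̄)) = 12.5263 + 3 × √(12.5263×0.84342) = 12.5263 + 3 × 3.2504 = 22.2775

22.277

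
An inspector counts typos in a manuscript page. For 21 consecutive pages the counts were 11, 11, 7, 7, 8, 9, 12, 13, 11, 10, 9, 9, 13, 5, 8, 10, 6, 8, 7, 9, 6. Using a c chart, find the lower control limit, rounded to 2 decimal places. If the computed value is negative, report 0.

0.00

c̄ = (11 + 11 + 7 + 7 + 8 + 9 + 12 + 13 + 11 + 10 + 9 + 9 + 13 + 5 + 8 + 10 + 6 + 8 + 7 + 9 + 6) / 21 = 189 / 21 = 9.0000
LCL = c̄ − 3√c̄ = 9.0000 − 3 × 3.0000 = 0.0000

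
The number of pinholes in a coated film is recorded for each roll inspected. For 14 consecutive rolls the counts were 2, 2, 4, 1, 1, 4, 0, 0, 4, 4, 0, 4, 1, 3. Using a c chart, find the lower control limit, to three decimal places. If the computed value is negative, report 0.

0.000

c̄ = (2 + 2 + 4 + 1 + 1 + 4 + 0 + 0 + 4 + 4 + 0 + 4 + 1 + 3) / 14 = 30 / 14 = 2.1429
LCL = c̄ − 3√c̄ = 2.1429 − 3 × 1.4639 = -2.2487 → 0 (cannot be negative)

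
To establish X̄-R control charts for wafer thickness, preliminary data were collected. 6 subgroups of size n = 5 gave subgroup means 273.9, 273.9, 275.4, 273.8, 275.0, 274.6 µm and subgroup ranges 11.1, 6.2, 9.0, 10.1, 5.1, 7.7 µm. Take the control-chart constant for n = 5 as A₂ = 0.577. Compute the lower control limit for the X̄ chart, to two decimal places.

X̄̄ = (273.9 + 273.9 + 275.4 + 273.8 + 275.0 + 274.6) / 6 = 1646.6000 / 6 = 274.4333
R̄ = (11.1 + 6.2 + 9.0 + 10.1 + 5.1 + 7.7) / 6 = 49.2000 / 6 = 8.2000
LCL = X̄̄ − A₂·R̄ = 274.4333 − 0.577 × 8.2000 = 269.7019

269.70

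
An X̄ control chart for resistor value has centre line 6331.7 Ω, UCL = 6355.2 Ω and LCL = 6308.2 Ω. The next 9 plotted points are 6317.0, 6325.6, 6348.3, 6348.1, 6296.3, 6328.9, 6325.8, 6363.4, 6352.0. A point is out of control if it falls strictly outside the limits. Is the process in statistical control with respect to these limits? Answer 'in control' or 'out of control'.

out of control

Compare each point to [6308.2, 6355.2]: sample 5 = 6296.3 < LCL; sample 8 = 6363.4 > UCL.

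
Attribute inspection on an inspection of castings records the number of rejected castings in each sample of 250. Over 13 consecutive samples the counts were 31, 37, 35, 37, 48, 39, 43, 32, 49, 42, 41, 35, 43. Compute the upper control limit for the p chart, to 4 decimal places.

p̄ = Σdᵢ / (k·n) = 512 / (13 × 250) = 0.15754
UCL = p̄ + 3·√(p̄(1−p̄)/n) = 0.15754 + 3 × √(0.15754×0.84246/250) = 0.15754 + 3 × 0.02304 = 0.22666

0.2267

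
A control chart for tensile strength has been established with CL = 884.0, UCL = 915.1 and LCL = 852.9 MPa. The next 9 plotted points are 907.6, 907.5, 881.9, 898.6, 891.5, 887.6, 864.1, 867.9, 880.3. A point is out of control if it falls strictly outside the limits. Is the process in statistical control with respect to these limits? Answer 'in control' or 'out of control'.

in control

All 9 points lie within [852.9, 915.1].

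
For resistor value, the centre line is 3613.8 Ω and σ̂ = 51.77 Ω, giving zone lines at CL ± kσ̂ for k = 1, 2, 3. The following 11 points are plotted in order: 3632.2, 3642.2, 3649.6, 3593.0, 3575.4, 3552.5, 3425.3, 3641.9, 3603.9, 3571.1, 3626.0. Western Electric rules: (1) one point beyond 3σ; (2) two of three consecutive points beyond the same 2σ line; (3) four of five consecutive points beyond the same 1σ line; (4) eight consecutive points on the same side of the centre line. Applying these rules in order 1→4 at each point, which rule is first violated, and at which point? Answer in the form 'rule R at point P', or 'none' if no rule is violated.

Zone of each point (C = within 1σ̂, B = 1σ̂–2σ̂, A = 2σ̂–3σ̂, * = beyond 3σ̂; sign = side of CL): 1:+C, 2:+C, 3:+C, 4:-C, 5:-C, 6:-B, 7:-*, 8:+C, 9:-C, 10:-C, 11:+C
Rule 1 (one point beyond the 3σ limits) is satisfied at point 7.

rule 1 at point 7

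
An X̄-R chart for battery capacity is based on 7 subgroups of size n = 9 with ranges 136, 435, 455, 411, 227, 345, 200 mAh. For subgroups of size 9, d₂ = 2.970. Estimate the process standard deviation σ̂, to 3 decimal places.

106.253

R̄ = (136 + 435 + 455 + 411 + 227 + 345 + 200) / 7 = 315.5714
σ̂ = R̄ / d₂ = 315.5714 / 2.970 = 106.2530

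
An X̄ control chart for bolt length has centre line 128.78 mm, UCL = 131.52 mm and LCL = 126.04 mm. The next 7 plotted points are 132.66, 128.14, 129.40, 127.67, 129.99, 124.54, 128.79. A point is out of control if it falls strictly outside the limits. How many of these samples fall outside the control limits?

2

Compare each point to [126.04, 131.52]: sample 1 = 132.66 > UCL; sample 6 = 124.54 < LCL.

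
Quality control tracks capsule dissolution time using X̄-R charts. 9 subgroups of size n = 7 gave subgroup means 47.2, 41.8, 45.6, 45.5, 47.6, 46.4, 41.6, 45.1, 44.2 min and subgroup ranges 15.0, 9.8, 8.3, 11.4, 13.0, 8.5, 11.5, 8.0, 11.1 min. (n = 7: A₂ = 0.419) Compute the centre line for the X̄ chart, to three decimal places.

X̄̄ = (47.2 + 41.8 + 45.6 + 45.5 + 47.6 + 46.4 + 41.6 + 45.1 + 44.2) / 9 = 405.0000 / 9 = 45.0000
CL = X̄̄ = 45.0000

45.000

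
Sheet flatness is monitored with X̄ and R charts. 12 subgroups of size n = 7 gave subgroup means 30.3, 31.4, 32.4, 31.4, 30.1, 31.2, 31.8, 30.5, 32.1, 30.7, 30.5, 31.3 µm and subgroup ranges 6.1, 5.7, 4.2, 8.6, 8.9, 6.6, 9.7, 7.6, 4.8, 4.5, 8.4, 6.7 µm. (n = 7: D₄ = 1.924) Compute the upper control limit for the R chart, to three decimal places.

13.115

R̄ = (6.1 + 5.7 + 4.2 + 8.6 + 8.9 + 6.6 + 9.7 + 7.6 + 4.8 + 4.5 + 8.4 + 6.7) / 12 = 81.8000 / 12 = 6.8167
UCL_R = D₄·R̄ = 1.924 × 6.8167 = 13.1153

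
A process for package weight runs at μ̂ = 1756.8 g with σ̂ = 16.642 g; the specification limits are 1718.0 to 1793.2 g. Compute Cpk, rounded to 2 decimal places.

0.73

Cpu = (USL − μ̂) / (3σ̂) = (1793.2 − 1756.8) / (3 × 16.642) = 0.7291; Cpl = (μ̂ − LSL) / (3σ̂) = (1756.8 − 1718.0) / (3 × 16.642) = 0.7772; Cpk = min(Cpu, Cpl) = 0.7291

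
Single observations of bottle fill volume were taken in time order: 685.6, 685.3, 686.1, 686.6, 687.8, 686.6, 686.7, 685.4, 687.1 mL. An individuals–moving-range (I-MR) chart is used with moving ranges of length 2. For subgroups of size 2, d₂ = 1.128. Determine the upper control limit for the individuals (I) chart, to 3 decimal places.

X̄ = (685.6 + 685.3 + 686.1 + 686.6 + 687.8 + 686.6 + 686.7 + 685.4 + 687.1) / 9 = 686.3556
Moving ranges: 0.3, 0.8, 0.5, 1.2, 1.2, 0.1, 1.3, 1.7; M̄R̄ = 7.1000 / 8 = 0.8875
UCL = X̄ + 3·M̄R̄/d₂ = 686.3556 + 3 × 0.8875 / 1.128 = 688.7159

688.716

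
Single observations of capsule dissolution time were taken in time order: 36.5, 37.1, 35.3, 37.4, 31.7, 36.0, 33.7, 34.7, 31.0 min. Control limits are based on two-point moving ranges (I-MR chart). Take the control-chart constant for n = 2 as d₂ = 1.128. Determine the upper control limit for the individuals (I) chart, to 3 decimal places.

41.970

X̄ = (36.5 + 37.1 + 35.3 + 37.4 + 31.7 + 36.0 + 33.7 + 34.7 + 31.0) / 9 = 34.8222
Moving ranges: 0.6, 1.8, 2.1, 5.7, 4.3, 2.3, 1.0, 3.7; M̄R̄ = 21.5000 / 8 = 2.6875
UCL = X̄ + 3·M̄R̄/d₂ = 34.8222 + 3 × 2.6875 / 1.128 = 41.9698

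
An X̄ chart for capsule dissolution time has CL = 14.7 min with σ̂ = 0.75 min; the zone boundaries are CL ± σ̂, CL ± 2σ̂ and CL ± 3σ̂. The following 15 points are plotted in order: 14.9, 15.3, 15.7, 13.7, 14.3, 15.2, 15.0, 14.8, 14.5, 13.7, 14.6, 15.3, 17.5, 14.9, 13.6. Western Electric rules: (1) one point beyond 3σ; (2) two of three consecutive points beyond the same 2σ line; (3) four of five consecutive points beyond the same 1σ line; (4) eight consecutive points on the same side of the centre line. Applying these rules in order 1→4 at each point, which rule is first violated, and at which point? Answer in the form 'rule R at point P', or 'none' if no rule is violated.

Zone of each point (C = within 1σ̂, B = 1σ̂–2σ̂, A = 2σ̂–3σ̂, * = beyond 3σ̂; sign = side of CL): 1:+C, 2:+C, 3:+B, 4:-B, 5:-C, 6:+C, 7:+C, 8:+C, 9:-C, 10:-B, 11:-C, 12:+C, 13:+*, 14:+C, 15:-B
Rule 1 (one point beyond the 3σ limits) is satisfied at point 13.

rule 1 at point 13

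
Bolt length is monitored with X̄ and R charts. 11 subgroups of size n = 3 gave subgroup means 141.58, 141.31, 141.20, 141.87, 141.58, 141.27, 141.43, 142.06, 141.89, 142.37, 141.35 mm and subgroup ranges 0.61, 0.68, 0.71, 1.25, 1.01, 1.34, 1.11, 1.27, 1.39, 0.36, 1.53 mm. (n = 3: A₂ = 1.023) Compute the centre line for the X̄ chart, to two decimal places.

141.63

X̄̄ = (141.58 + 141.31 + 141.20 + 141.87 + 141.58 + 141.27 + 141.43 + 142.06 + 141.89 + 142.37 + 141.35) / 11 = 1557.9100 / 11 = 141.6282
CL = X̄̄ = 141.6282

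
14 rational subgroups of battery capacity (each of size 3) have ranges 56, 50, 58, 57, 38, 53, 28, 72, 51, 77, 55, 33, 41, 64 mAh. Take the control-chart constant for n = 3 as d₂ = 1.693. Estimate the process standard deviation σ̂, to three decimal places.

30.926

R̄ = (56 + 50 + 58 + 57 + 38 + 53 + 28 + 72 + 51 + 77 + 55 + 33 + 41 + 64) / 14 = 52.3571
σ̂ = R̄ / d₂ = 52.3571 / 1.693 = 30.9257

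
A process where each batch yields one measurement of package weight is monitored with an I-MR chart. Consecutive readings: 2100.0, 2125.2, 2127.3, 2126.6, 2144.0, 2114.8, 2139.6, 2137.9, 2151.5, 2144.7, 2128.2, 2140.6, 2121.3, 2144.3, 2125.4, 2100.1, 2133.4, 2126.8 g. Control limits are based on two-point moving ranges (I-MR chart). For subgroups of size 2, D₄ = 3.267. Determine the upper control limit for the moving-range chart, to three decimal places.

Moving ranges: 25.2, 2.1, 0.7, 17.4, 29.2, 24.8, 1.7, 13.6, 6.8, 16.5, 12.4, 19.3, 23.0, 18.9, 25.3, 33.3, 6.6; M̄R̄ = 276.8000 / 17 = 16.2824
UCL_MR = D₄·M̄R̄ = 3.267 × 16.2824 = 53.1944

53.194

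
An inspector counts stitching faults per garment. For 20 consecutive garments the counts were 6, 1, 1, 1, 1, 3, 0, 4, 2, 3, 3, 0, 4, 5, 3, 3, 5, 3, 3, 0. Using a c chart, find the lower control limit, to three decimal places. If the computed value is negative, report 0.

0.000

c̄ = (6 + 1 + 1 + 1 + 1 + 3 + 0 + 4 + 2 + 3 + 3 + 0 + 4 + 5 + 3 + 3 + 5 + 3 + 3 + 0) / 20 = 51 / 20 = 2.5500
LCL = c̄ − 3√c̄ = 2.5500 − 3 × 1.5969 = -2.2406 → 0 (cannot be negative)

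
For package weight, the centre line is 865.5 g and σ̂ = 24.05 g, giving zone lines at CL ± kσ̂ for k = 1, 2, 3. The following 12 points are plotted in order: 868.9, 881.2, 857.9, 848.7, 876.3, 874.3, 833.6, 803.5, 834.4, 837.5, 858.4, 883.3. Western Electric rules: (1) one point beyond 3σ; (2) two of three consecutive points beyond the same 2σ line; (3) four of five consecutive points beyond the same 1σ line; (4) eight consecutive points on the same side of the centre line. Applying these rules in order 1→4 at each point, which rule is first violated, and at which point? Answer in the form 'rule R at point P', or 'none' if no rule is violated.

Zone of each point (C = within 1σ̂, B = 1σ̂–2σ̂, A = 2σ̂–3σ̂, * = beyond 3σ̂; sign = side of CL): 1:+C, 2:+C, 3:-C, 4:-C, 5:+C, 6:+C, 7:-B, 8:-A, 9:-B, 10:-B, 11:-C, 12:+C
Rule 3 (four of five consecutive points beyond the same 1σ limit) is satisfied at point 10.

rule 3 at point 10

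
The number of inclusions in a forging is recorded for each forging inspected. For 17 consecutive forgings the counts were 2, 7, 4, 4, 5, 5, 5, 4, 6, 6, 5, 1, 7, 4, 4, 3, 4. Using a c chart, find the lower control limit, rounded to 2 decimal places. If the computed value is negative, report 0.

c̄ = (2 + 7 + 4 + 4 + 5 + 5 + 5 + 4 + 6 + 6 + 5 + 1 + 7 + 4 + 4 + 3 + 4) / 17 = 76 / 17 = 4.4706
LCL = c̄ − 3√c̄ = 4.4706 − 3 × 2.1144 = -1.8725 → 0 (cannot be negative)

0.00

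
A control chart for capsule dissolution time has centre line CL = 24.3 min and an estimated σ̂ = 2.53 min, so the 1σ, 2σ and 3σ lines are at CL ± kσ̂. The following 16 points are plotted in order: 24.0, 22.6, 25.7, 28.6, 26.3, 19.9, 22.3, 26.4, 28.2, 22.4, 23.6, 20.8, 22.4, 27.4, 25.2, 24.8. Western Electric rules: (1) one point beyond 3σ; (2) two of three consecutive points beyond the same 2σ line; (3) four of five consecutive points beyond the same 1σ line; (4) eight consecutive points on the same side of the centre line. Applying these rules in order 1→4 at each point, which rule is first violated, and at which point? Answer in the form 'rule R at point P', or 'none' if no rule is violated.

none

Zone of each point (C = within 1σ̂, B = 1σ̂–2σ̂, A = 2σ̂–3σ̂, * = beyond 3σ̂; sign = side of CL): 1:-C, 2:-C, 3:+C, 4:+B, 5:+C, 6:-B, 7:-C, 8:+C, 9:+B, 10:-C, 11:-C, 12:-B, 13:-C, 14:+B, 15:+C, 16:+C
No rule fires across all 16 points.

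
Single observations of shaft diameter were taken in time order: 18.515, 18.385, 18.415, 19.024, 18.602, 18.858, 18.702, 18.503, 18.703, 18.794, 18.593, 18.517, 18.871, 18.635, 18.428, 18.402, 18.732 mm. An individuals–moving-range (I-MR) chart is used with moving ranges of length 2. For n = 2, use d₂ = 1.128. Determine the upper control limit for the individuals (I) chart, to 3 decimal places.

X̄ = (18.515 + 18.385 + 18.415 + 19.024 + 18.602 + 18.858 + 18.702 + 18.503 + 18.703 + 18.794 + 18.593 + 18.517 + 18.871 + 18.635 + 18.428 + 18.402 + 18.732) / 17 = 18.6282
Moving ranges: 0.130, 0.030, 0.609, 0.422, 0.256, 0.156, 0.199, 0.200, 0.091, 0.201, 0.076, 0.354, 0.236, 0.207, 0.026, 0.330; M̄R̄ = 3.5230 / 16 = 0.2202
UCL = X̄ + 3·M̄R̄/d₂ = 18.6282 + 3 × 0.2202 / 1.128 = 19.2138

19.214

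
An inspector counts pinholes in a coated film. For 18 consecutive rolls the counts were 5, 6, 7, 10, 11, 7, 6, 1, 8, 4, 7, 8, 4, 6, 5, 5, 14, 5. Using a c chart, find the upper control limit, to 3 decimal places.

c̄ = (5 + 6 + 7 + 10 + 11 + 7 + 6 + 1 + 8 + 4 + 7 + 8 + 4 + 6 + 5 + 5 + 14 + 5) / 18 = 119 / 18 = 6.6111
UCL = c̄ + 3√c̄ = 6.6111 + 3 × √6.6111 = 6.6111 + 3 × 2.5712 = 14.3247

14.325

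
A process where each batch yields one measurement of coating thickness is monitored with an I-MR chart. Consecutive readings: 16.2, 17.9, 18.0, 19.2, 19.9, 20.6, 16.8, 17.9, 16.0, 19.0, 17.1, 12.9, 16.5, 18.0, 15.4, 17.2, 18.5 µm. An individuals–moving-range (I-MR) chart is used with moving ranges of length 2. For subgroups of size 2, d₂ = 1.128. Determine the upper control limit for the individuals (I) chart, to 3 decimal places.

22.646

X̄ = (16.2 + 17.9 + 18.0 + 19.2 + 19.9 + 20.6 + 16.8 + 17.9 + 16.0 + 19.0 + 17.1 + 12.9 + 16.5 + 18.0 + 15.4 + 17.2 + 18.5) / 17 = 17.4765
Moving ranges: 1.7, 0.1, 1.2, 0.7, 0.7, 3.8, 1.1, 1.9, 3.0, 1.9, 4.2, 3.6, 1.5, 2.6, 1.8, 1.3; M̄R̄ = 31.1000 / 16 = 1.9438
UCL = X̄ + 3·M̄R̄/d₂ = 17.4765 + 3 × 1.9438 / 1.128 = 22.6460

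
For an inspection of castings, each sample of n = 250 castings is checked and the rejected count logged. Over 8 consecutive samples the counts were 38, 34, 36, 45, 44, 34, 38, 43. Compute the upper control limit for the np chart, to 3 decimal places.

p̄ = Σdᵢ / (k·n) = 312 / (8 × 250) = 0.15600
UCL = np̄ + 3·√(np̄(1−p̄)) = 39.0000 + 3 × √(39.0000×0.84400) = 39.0000 + 3 × 5.7372 = 56.2117

56.212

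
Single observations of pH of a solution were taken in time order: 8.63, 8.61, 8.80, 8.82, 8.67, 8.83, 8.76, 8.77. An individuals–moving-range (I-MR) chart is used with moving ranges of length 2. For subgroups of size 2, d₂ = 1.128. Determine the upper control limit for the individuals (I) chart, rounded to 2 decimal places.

8.97

X̄ = (8.63 + 8.61 + 8.80 + 8.82 + 8.67 + 8.83 + 8.76 + 8.77) / 8 = 8.7363
Moving ranges: 0.02, 0.19, 0.02, 0.15, 0.16, 0.07, 0.01; M̄R̄ = 0.6200 / 7 = 0.0886
UCL = X̄ + 3·M̄R̄/d₂ = 8.7363 + 3 × 0.0886 / 1.128 = 8.9718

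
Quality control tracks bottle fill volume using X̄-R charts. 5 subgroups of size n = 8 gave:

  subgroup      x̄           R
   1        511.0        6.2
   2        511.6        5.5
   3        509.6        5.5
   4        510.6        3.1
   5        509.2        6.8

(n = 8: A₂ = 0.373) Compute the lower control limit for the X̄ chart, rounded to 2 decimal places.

X̄̄ = (511.0 + 511.6 + 509.6 + 510.6 + 509.2) / 5 = 2552.0000 / 5 = 510.4000
R̄ = (6.2 + 5.5 + 5.5 + 3.1 + 6.8) / 5 = 27.1000 / 5 = 5.4200
LCL = X̄̄ − A₂·R̄ = 510.4000 − 0.373 × 5.4200 = 508.3783

508.38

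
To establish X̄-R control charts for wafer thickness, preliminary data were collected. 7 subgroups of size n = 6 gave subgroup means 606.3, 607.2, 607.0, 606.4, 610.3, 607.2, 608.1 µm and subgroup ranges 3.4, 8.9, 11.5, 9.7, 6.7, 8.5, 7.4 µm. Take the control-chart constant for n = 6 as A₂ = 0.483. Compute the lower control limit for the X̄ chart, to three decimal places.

603.629

X̄̄ = (606.3 + 607.2 + 607.0 + 606.4 + 610.3 + 607.2 + 608.1) / 7 = 4252.5000 / 7 = 607.5000
R̄ = (3.4 + 8.9 + 11.5 + 9.7 + 6.7 + 8.5 + 7.4) / 7 = 56.1000 / 7 = 8.0143
LCL = X̄̄ − A₂·R̄ = 607.5000 − 0.483 × 8.0143 = 603.6291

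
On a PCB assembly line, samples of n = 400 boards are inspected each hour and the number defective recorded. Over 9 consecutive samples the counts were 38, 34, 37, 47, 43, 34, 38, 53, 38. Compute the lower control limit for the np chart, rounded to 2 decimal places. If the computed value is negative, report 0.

22.18

p̄ = Σdᵢ / (k·n) = 362 / (9 × 400) = 0.10056
LCL = np̄ − 3·√(np̄(1−p̄)) = 40.2222 − 3 × 6.0148 = 22.1779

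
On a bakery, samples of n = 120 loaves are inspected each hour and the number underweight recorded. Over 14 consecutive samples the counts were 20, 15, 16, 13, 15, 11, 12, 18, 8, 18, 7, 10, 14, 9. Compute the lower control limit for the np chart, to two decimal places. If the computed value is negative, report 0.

p̄ = Σdᵢ / (k·n) = 186 / (14 × 120) = 0.11071
LCL = np̄ − 3·√(np̄(1−p̄)) = 13.2857 − 3 × 3.4373 = 2.9739

2.97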